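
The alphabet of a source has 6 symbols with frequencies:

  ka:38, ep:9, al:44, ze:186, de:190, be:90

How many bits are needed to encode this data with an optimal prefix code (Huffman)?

1243

Merge the two smallest weights repeatedly:
ep(9) + ka(38) → 47
al(44) + 47 → 91
be(90) + 91 → 181
181 + ze(186) → 367
de(190) + 367 → 557
The encoded length is the sum of every internal node's weight: 47 + 91 + 181 + 367 + 557 = 1243 bits.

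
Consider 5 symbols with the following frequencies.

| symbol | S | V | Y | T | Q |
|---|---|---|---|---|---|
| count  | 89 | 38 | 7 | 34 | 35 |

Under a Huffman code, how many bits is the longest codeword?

Merge the two lowest-weight nodes at each step:
Y(7) + T(34) → 41
Q(35) + V(38) → 73
41 + 73 → 114
S(89) + 114 → 203
The rarest symbols sit at the bottom; the longest codeword is 3 bits.

3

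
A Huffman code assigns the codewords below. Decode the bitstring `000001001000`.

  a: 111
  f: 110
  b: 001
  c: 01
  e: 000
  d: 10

ebbe

Read left to right; each codeword is recognised as soon as it completes (prefix code):
  000→e | 001→b | 001→b | 000→e
Decoded message: ebbe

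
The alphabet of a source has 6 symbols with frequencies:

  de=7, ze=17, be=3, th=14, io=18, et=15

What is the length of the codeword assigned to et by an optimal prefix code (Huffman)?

2

Build the tree from the bottom:
combine be(3), de(7) → 10
combine 10, th(14) → 24
combine et(15), ze(17) → 32
combine io(18), 24 → 42
combine 32, 42 → 74
et's leaf is at depth 2, giving a 2-bit codeword.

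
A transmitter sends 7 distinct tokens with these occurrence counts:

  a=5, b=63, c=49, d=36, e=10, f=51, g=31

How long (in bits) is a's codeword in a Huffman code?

5

Build the tree from the bottom:
a(5) + e(10) → 15
15 + g(31) → 46
d(36) + 46 → 82
c(49) + f(51) → 100
b(63) + 82 → 145
100 + 145 → 245
a sits 5 levels below the root, so its codeword is 5 bits.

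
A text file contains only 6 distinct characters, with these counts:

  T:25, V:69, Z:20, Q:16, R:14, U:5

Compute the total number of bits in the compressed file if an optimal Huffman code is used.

328

Merge the two smallest weights repeatedly:
combine U(5), R(14) → 19
combine Q(16), 19 → 35
combine Z(20), T(25) → 45
combine 35, 45 → 80
combine V(69), 80 → 149
The encoded length is the sum of every internal node's weight: 19 + 35 + 45 + 80 + 149 = 328 bits.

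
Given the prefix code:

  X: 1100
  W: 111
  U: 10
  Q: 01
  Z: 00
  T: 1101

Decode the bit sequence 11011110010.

TWZU

Read left to right; each codeword is recognised as soon as it completes (prefix code):
  1101→T | 111→W | 00→Z | 10→U
Decoded message: TWZU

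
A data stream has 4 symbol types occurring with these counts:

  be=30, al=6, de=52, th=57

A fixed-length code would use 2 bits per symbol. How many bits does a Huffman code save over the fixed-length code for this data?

Fixed-length: 2 bits × 145 symbols = 290 bits.
Huffman merges:
combine al(6), be(30) → 36
combine 36, de(52) → 88
combine th(57), 88 → 145
Huffman total = 36 + 88 + 145 = 269 bits.
Saving = 290 − 269 = 21 bits.

21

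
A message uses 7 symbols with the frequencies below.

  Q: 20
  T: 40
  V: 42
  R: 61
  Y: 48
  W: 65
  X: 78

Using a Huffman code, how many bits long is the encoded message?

Build the Huffman tree bottom-up:
Q(20) + T(40) → 60
V(42) + Y(48) → 90
60 + R(61) → 121
W(65) + X(78) → 143
90 + 121 → 211
143 + 211 → 354
Total encoded bits = sum of merged weights = 60 + 90 + 121 + 143 + 211 + 354 = 979.

979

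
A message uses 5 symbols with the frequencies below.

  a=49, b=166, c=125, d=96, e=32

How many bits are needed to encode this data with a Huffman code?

Greedily combine the two least-frequent nodes:
merge e(32) and a(49): 81
merge 81 and d(96): 177
merge c(125) and b(166): 291
merge 177 and 291: 468
Total encoded bits = sum of merged weights = 81 + 177 + 291 + 468 = 1017.

1017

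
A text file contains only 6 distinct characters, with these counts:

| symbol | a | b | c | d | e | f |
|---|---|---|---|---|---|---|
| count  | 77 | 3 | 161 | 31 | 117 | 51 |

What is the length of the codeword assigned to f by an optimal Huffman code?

3

Repeatedly merge the two smallest:
b(3) + d(31) → 34
34 + f(51) → 85
a(77) + 85 → 162
e(117) + c(161) → 278
162 + 278 → 440
f sits 3 levels below the root, so its codeword is 3 bits.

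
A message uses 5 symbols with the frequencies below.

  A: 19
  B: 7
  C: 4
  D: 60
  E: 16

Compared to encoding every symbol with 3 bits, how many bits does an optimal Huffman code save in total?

Fixed-length: 3 bits × 106 symbols = 318 bits.
Huffman merges:
combine C(4), B(7) → 11
combine 11, E(16) → 27
combine A(19), 27 → 46
combine 46, D(60) → 106
Huffman total = 11 + 27 + 46 + 106 = 190 bits.
Saving = 318 − 190 = 128 bits.

128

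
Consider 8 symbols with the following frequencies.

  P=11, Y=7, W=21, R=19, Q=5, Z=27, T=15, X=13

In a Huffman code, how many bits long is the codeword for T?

3

Repeatedly merge the two smallest:
Q(5) + Y(7) → 12
P(11) + 12 → 23
X(13) + T(15) → 28
R(19) + W(21) → 40
23 + Z(27) → 50
28 + 40 → 68
50 + 68 → 118
The subtree containing T is merged 3 times, so code length = 3.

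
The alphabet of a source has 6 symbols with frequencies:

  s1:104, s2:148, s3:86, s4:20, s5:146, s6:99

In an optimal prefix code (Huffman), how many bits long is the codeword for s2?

Huffman merges, smallest pair first:
combine s4(20), s3(86) → 106
combine s6(99), s1(104) → 203
combine 106, s5(146) → 252
combine s2(148), 203 → 351
combine 252, 351 → 603
s2 sits 2 levels below the root, so its codeword is 2 bits.

2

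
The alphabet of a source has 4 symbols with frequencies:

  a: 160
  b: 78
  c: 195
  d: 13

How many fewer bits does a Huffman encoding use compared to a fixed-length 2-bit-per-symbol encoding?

104

Fixed-length: 2 bits × 446 symbols = 892 bits.
Huffman merges:
d(13) + b(78) → 91
91 + a(160) → 251
c(195) + 251 → 446
Huffman total = 91 + 251 + 446 = 788 bits.
Saving = 892 − 788 = 104 bits.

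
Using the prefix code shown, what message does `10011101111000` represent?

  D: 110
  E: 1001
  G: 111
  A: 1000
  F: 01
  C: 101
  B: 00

Read left to right; each codeword is recognised as soon as it completes (prefix code):
  1001→E | 110→D | 111→G | 1000→A
Decoded message: EDGA

EDGA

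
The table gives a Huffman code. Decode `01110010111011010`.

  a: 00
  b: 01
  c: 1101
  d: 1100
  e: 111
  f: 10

bdfebff

Read left to right; each codeword is recognised as soon as it completes (prefix code):
  01→b | 1100→d | 10→f | 111→e | 01→b | 10→f | 10→f
Decoded message: bdfebff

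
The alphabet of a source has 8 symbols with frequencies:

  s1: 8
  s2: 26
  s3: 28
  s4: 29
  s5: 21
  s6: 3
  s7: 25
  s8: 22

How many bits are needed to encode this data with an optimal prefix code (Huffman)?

Greedily combine the two least-frequent nodes:
s6(3) + s1(8) → 11
11 + s5(21) → 32
s8(22) + s7(25) → 47
s2(26) + s3(28) → 54
s4(29) + 32 → 61
47 + 54 → 101
61 + 101 → 162
The encoded length is the sum of every internal node's weight: 11 + 32 + 47 + 54 + 61 + 101 + 162 = 468 bits.

468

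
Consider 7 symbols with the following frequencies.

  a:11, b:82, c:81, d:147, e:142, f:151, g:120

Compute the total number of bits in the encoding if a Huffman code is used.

1996

Greedily combine the two least-frequent nodes:
combine a(11), c(81) → 92
combine b(82), 92 → 174
combine g(120), e(142) → 262
combine d(147), f(151) → 298
combine 174, 262 → 436
combine 298, 436 → 734
Total encoded bits = sum of merged weights = 92 + 174 + 262 + 298 + 436 + 734 = 1996.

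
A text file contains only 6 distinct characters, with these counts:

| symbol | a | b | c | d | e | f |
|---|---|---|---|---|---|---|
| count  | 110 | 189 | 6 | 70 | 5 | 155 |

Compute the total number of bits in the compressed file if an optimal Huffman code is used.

1162

Greedily combine the two least-frequent nodes:
combine e(5), c(6) → 11
combine 11, d(70) → 81
combine 81, a(110) → 191
combine f(155), b(189) → 344
combine 191, 344 → 535
Total encoded bits = sum of merged weights = 11 + 81 + 191 + 344 + 535 = 1162.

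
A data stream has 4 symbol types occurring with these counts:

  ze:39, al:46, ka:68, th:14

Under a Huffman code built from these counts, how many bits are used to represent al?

2

Build the tree from the bottom:
th(14) + ze(39) → 53
al(46) + 53 → 99
ka(68) + 99 → 167
al's leaf is at depth 2, giving a 2-bit codeword.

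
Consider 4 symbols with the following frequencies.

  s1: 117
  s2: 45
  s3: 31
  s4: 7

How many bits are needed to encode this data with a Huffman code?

321

Merge the two smallest weights repeatedly:
merge s4(7) and s3(31): 38
merge 38 and s2(45): 83
merge 83 and s1(117): 200
Each symbol's bit-cost is frequency × depth; summing gives 321 bits (equivalently 38 + 83 + 200).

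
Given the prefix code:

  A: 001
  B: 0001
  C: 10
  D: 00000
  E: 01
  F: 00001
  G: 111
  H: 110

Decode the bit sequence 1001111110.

Read left to right; each codeword is recognised as soon as it completes (prefix code):
  10→C | 01→E | 111→G | 110→H
Decoded message: CEGH

CEGH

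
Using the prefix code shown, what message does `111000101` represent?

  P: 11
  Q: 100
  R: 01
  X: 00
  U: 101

Read left to right; each codeword is recognised as soon as it completes (prefix code):
  11→P | 100→Q | 01→R | 01→R
Decoded message: PQRR

PQRR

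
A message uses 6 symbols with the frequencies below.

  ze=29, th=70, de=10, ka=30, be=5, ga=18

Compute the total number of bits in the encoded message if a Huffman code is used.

Build the Huffman tree bottom-up:
combine be(5), de(10) → 15
combine 15, ga(18) → 33
combine ze(29), ka(30) → 59
combine 33, 59 → 92
combine th(70), 92 → 162
Each symbol's bit-cost is frequency × depth; summing gives 361 bits (equivalently 15 + 33 + 59 + 92 + 162).

361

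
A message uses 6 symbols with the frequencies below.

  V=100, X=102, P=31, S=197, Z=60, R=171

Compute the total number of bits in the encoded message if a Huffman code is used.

1604

Build the Huffman tree bottom-up:
merge P(31) and Z(60): 91
merge 91 and V(100): 191
merge X(102) and R(171): 273
merge 191 and S(197): 388
merge 273 and 388: 661
Each symbol's bit-cost is frequency × depth; summing gives 1604 bits (equivalently 91 + 191 + 273 + 388 + 661).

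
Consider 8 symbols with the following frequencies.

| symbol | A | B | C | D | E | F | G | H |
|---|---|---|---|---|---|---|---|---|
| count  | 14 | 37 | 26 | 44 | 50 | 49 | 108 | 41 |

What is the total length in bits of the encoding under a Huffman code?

1039

Greedily combine the two least-frequent nodes:
combine A(14), C(26) → 40
combine B(37), 40 → 77
combine H(41), D(44) → 85
combine F(49), E(50) → 99
combine 77, 85 → 162
combine 99, G(108) → 207
combine 162, 207 → 369
Each symbol's bit-cost is frequency × depth; summing gives 1039 bits (equivalently 40 + 77 + 85 + 99 + 162 + 207 + 369).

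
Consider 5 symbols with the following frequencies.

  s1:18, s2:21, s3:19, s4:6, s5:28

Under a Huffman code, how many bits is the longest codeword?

Merge the two lowest-weight nodes at each step:
s4(6) + s1(18) → 24
s3(19) + s2(21) → 40
24 + s5(28) → 52
40 + 52 → 92
The rarest symbols sit at the bottom; the longest codeword is 3 bits.

3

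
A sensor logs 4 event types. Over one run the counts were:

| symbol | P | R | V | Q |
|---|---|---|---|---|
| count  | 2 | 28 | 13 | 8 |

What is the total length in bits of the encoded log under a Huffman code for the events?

84

Build the Huffman tree bottom-up:
P(2) + Q(8) → 10
10 + V(13) → 23
23 + R(28) → 51
Total encoded bits = sum of merged weights = 10 + 23 + 51 = 84.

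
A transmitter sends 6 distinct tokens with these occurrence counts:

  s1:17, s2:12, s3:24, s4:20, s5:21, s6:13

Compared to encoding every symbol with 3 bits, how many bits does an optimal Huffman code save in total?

45

Fixed-length: 3 bits × 107 symbols = 321 bits.
Huffman merges:
merge s2(12) and s6(13): 25
merge s1(17) and s4(20): 37
merge s5(21) and s3(24): 45
merge 25 and 37: 62
merge 45 and 62: 107
Huffman total = 25 + 37 + 45 + 62 + 107 = 276 bits.
Saving = 321 − 276 = 45 bits.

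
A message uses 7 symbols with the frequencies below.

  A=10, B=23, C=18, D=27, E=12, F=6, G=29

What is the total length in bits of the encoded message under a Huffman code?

335

Build the Huffman tree bottom-up:
combine F(6), A(10) → 16
combine E(12), 16 → 28
combine C(18), B(23) → 41
combine D(27), 28 → 55
combine G(29), 41 → 70
combine 55, 70 → 125
Total encoded bits = sum of merged weights = 16 + 28 + 41 + 55 + 70 + 125 = 335.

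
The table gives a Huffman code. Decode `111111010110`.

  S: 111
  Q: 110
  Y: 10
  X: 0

SSXYQ

Read left to right; each codeword is recognised as soon as it completes (prefix code):
  111→S | 111→S | 0→X | 10→Y | 110→Q
Decoded message: SSXYQ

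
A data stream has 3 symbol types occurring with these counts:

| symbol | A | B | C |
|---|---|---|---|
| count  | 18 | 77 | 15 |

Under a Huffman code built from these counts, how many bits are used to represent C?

Repeatedly merge the two smallest:
combine C(15), A(18) → 33
combine 33, B(77) → 110
The subtree containing C is merged 2 times, so code length = 2.

2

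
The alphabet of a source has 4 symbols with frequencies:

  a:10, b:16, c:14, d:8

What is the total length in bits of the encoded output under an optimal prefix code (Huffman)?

Merge the two smallest weights repeatedly:
combine d(8), a(10) → 18
combine c(14), b(16) → 30
combine 18, 30 → 48
The encoded length is the sum of every internal node's weight: 18 + 30 + 48 = 96 bits.

96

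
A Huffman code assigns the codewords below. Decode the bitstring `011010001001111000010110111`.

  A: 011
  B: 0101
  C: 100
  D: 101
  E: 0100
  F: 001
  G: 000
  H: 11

Read left to right; each codeword is recognised as soon as it completes (prefix code):
  011→A | 0100→E | 0100→E | 11→H | 11→H | 000→G | 0101→B | 101→D | 11→H
Decoded message: AEEHHGBDH

AEEHHGBDH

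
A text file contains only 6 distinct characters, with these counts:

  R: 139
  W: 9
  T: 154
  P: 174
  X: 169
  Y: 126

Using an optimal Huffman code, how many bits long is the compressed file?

Merge the two smallest weights repeatedly:
combine W(9), Y(126) → 135
combine 135, R(139) → 274
combine T(154), X(169) → 323
combine P(174), 274 → 448
combine 323, 448 → 771
Each symbol's bit-cost is frequency × depth; summing gives 1951 bits (equivalently 135 + 274 + 323 + 448 + 771).

1951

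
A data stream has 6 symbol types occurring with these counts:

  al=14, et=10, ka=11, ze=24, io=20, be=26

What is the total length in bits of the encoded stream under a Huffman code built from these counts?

Build the Huffman tree bottom-up:
et(10) + ka(11) → 21
al(14) + io(20) → 34
21 + ze(24) → 45
be(26) + 34 → 60
45 + 60 → 105
Total encoded bits = sum of merged weights = 21 + 34 + 45 + 60 + 105 = 265.

265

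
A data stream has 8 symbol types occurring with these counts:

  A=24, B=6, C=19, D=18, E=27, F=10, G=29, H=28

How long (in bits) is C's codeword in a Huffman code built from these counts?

Huffman merges, smallest pair first:
merge B(6) and F(10): 16
merge 16 and D(18): 34
merge C(19) and A(24): 43
merge E(27) and H(28): 55
merge G(29) and 34: 63
merge 43 and 55: 98
merge 63 and 98: 161
C's leaf is at depth 3, giving a 3-bit codeword.

3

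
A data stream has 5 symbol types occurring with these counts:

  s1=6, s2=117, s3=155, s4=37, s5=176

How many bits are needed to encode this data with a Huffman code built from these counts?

Merge the two smallest weights repeatedly:
s1(6) + s4(37) → 43
43 + s2(117) → 160
s3(155) + 160 → 315
s5(176) + 315 → 491
The encoded length is the sum of every internal node's weight: 43 + 160 + 315 + 491 = 1009 bits.

1009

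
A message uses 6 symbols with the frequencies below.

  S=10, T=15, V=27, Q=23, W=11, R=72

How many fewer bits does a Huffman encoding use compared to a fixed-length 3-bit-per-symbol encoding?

123

Fixed-length: 3 bits × 158 symbols = 474 bits.
Huffman merges:
combine S(10), W(11) → 21
combine T(15), 21 → 36
combine Q(23), V(27) → 50
combine 36, 50 → 86
combine R(72), 86 → 158
Huffman total = 21 + 36 + 50 + 86 + 158 = 351 bits.
Saving = 474 − 351 = 123 bits.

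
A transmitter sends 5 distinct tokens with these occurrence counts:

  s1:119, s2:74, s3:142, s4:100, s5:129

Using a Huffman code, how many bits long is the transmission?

Greedily combine the two least-frequent nodes:
s2(74) + s4(100) → 174
s1(119) + s5(129) → 248
s3(142) + 174 → 316
248 + 316 → 564
Each symbol's bit-cost is frequency × depth; summing gives 1302 bits (equivalently 174 + 248 + 316 + 564).

1302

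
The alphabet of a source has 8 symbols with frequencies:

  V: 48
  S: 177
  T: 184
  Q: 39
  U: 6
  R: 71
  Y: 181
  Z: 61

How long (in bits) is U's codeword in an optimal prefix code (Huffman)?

Build the tree from the bottom:
merge U(6) and Q(39): 45
merge 45 and V(48): 93
merge Z(61) and R(71): 132
merge 93 and 132: 225
merge S(177) and Y(181): 358
merge T(184) and 225: 409
merge 358 and 409: 767
U sits 5 levels below the root, so its codeword is 5 bits.

5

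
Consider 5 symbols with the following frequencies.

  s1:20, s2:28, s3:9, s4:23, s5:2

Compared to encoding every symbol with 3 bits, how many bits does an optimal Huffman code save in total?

Fixed-length: 3 bits × 82 symbols = 246 bits.
Huffman merges:
s5(2) + s3(9) → 11
11 + s1(20) → 31
s4(23) + s2(28) → 51
31 + 51 → 82
Huffman total = 11 + 31 + 51 + 82 = 175 bits.
Saving = 246 − 175 = 71 bits.

71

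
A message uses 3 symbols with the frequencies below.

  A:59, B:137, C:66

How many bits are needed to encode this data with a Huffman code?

387

Build the Huffman tree bottom-up:
merge A(59) and C(66): 125
merge 125 and B(137): 262
Each symbol's bit-cost is frequency × depth; summing gives 387 bits (equivalently 125 + 262).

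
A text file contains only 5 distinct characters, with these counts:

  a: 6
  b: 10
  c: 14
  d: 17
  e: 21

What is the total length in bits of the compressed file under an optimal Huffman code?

Merge the two smallest weights repeatedly:
merge a(6) and b(10): 16
merge c(14) and 16: 30
merge d(17) and e(21): 38
merge 30 and 38: 68
Total encoded bits = sum of merged weights = 16 + 30 + 38 + 68 = 152.

152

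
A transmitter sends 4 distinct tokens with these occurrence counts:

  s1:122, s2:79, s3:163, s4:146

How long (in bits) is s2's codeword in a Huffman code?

2

Huffman merges, smallest pair first:
s2(79) + s1(122) → 201
s4(146) + s3(163) → 309
201 + 309 → 510
s2's leaf is at depth 2, giving a 2-bit codeword.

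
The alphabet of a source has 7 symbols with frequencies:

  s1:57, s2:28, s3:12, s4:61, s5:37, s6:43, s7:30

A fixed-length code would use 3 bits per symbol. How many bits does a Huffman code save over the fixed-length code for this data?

78

Fixed-length: 3 bits × 268 symbols = 804 bits.
Huffman merges:
s3(12) + s2(28) → 40
s7(30) + s5(37) → 67
40 + s6(43) → 83
s1(57) + s4(61) → 118
67 + 83 → 150
118 + 150 → 268
Huffman total = 40 + 67 + 83 + 118 + 150 + 268 = 726 bits.
Saving = 804 − 726 = 78 bits.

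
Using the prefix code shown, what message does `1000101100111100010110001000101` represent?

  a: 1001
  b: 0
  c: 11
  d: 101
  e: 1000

edacedeed

Read left to right; each codeword is recognised as soon as it completes (prefix code):
  1000→e | 101→d | 1001→a | 11→c | 1000→e | 101→d | 1000→e | 1000→e | 101→d
Decoded message: edacedeed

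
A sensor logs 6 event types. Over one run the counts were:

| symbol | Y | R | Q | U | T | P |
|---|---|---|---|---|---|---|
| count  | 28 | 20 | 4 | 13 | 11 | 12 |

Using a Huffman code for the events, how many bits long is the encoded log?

216

Merge the two smallest weights repeatedly:
merge Q(4) and T(11): 15
merge P(12) and U(13): 25
merge 15 and R(20): 35
merge 25 and Y(28): 53
merge 35 and 53: 88
The encoded length is the sum of every internal node's weight: 15 + 25 + 35 + 53 + 88 = 216 bits.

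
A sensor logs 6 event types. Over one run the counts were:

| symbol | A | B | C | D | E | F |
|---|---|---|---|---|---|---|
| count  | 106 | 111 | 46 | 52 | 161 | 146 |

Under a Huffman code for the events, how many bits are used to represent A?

Build the tree from the bottom:
merge C(46) and D(52): 98
merge 98 and A(106): 204
merge B(111) and F(146): 257
merge E(161) and 204: 365
merge 257 and 365: 622
A's leaf is at depth 3, giving a 3-bit codeword.

3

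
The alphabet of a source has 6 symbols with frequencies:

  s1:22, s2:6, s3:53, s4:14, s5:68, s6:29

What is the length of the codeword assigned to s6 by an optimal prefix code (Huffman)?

2

Huffman merges, smallest pair first:
combine s2(6), s4(14) → 20
combine 20, s1(22) → 42
combine s6(29), 42 → 71
combine s3(53), s5(68) → 121
combine 71, 121 → 192
s6 sits 2 levels below the root, so its codeword is 2 bits.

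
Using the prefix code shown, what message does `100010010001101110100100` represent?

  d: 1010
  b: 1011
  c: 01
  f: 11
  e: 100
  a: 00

ecaecbdca

Read left to right; each codeword is recognised as soon as it completes (prefix code):
  100→e | 01→c | 00→a | 100→e | 01→c | 1011→b | 1010→d | 01→c | 00→a
Decoded message: ecaecbdca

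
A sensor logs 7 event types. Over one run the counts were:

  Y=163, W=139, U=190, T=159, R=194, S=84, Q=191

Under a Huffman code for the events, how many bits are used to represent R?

2

Build the tree from the bottom:
combine S(84), W(139) → 223
combine T(159), Y(163) → 322
combine U(190), Q(191) → 381
combine R(194), 223 → 417
combine 322, 381 → 703
combine 417, 703 → 1120
The subtree containing R is merged 2 times, so code length = 2.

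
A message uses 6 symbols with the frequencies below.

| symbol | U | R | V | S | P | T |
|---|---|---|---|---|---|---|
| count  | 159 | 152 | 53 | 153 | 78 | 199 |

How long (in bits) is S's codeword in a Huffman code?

Build the tree from the bottom:
V(53) + P(78) → 131
131 + R(152) → 283
S(153) + U(159) → 312
T(199) + 283 → 482
312 + 482 → 794
S sits 2 levels below the root, so its codeword is 2 bits.

2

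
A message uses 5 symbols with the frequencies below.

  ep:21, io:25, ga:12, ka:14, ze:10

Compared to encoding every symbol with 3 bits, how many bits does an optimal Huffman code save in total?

60

Fixed-length: 3 bits × 82 symbols = 246 bits.
Huffman merges:
ze(10) + ga(12) → 22
ka(14) + ep(21) → 35
22 + io(25) → 47
35 + 47 → 82
Huffman total = 22 + 35 + 47 + 82 = 186 bits.
Saving = 246 − 186 = 60 bits.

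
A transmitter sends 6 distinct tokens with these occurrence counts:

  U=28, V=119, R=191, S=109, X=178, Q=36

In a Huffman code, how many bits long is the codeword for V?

2

Huffman merges, smallest pair first:
combine U(28), Q(36) → 64
combine 64, S(109) → 173
combine V(119), 173 → 292
combine X(178), R(191) → 369
combine 292, 369 → 661
The subtree containing V is merged 2 times, so code length = 2.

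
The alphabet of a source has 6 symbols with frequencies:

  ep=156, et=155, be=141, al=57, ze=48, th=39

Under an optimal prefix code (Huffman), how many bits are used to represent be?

2

Huffman merges, smallest pair first:
th(39) + ze(48) → 87
al(57) + 87 → 144
be(141) + 144 → 285
et(155) + ep(156) → 311
285 + 311 → 596
be's leaf is at depth 2, giving a 2-bit codeword.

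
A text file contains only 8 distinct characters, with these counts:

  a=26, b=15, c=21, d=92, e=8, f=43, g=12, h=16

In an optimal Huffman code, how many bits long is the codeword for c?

4

Huffman merges, smallest pair first:
merge e(8) and g(12): 20
merge b(15) and h(16): 31
merge 20 and c(21): 41
merge a(26) and 31: 57
merge 41 and f(43): 84
merge 57 and 84: 141
merge d(92) and 141: 233
The subtree containing c is merged 4 times, so code length = 4.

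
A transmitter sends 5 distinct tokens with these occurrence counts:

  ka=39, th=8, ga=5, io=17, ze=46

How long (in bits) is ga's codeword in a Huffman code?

Huffman merges, smallest pair first:
combine ga(5), th(8) → 13
combine 13, io(17) → 30
combine 30, ka(39) → 69
combine ze(46), 69 → 115
The subtree containing ga is merged 4 times, so code length = 4.

4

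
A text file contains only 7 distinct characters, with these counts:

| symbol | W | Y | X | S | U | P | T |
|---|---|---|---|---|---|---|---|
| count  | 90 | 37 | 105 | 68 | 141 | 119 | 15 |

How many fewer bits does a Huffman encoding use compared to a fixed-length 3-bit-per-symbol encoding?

Fixed-length: 3 bits × 575 symbols = 1725 bits.
Huffman merges:
merge T(15) and Y(37): 52
merge 52 and S(68): 120
merge W(90) and X(105): 195
merge P(119) and 120: 239
merge U(141) and 195: 336
merge 239 and 336: 575
Huffman total = 52 + 120 + 195 + 239 + 336 + 575 = 1517 bits.
Saving = 1725 − 1517 = 208 bits.

208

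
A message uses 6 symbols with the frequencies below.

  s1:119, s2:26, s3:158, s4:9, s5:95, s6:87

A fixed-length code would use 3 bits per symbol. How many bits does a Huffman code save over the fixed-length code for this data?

Fixed-length: 3 bits × 494 symbols = 1482 bits.
Huffman merges:
combine s4(9), s2(26) → 35
combine 35, s6(87) → 122
combine s5(95), s1(119) → 214
combine 122, s3(158) → 280
combine 214, 280 → 494
Huffman total = 35 + 122 + 214 + 280 + 494 = 1145 bits.
Saving = 1482 − 1145 = 337 bits.

337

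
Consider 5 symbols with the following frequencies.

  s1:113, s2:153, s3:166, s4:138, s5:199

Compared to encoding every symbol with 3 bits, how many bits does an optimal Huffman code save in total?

518

Fixed-length: 3 bits × 769 symbols = 2307 bits.
Huffman merges:
s1(113) + s4(138) → 251
s2(153) + s3(166) → 319
s5(199) + 251 → 450
319 + 450 → 769
Huffman total = 251 + 319 + 450 + 769 = 1789 bits.
Saving = 2307 − 1789 = 518 bits.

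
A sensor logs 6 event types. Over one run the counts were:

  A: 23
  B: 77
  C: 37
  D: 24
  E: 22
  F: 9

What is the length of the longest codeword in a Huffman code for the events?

Merge the two lowest-weight nodes at each step:
F(9) + E(22) → 31
A(23) + D(24) → 47
31 + C(37) → 68
47 + 68 → 115
B(77) + 115 → 192
Maximum depth reached is 4.

4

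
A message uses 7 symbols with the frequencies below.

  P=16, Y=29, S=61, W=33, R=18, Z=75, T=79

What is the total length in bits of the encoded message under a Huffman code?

Greedily combine the two least-frequent nodes:
combine P(16), R(18) → 34
combine Y(29), W(33) → 62
combine 34, S(61) → 95
combine 62, Z(75) → 137
combine T(79), 95 → 174
combine 137, 174 → 311
Each symbol's bit-cost is frequency × depth; summing gives 813 bits (equivalently 34 + 62 + 95 + 137 + 174 + 311).

813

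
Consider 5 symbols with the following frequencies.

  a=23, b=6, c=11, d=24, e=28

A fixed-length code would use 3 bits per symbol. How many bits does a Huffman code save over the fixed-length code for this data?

Fixed-length: 3 bits × 92 symbols = 276 bits.
Huffman merges:
b(6) + c(11) → 17
17 + a(23) → 40
d(24) + e(28) → 52
40 + 52 → 92
Huffman total = 17 + 40 + 52 + 92 = 201 bits.
Saving = 276 − 201 = 75 bits.

75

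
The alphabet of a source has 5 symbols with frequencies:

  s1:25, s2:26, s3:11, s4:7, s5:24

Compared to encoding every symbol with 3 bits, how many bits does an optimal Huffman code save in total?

75

Fixed-length: 3 bits × 93 symbols = 279 bits.
Huffman merges:
merge s4(7) and s3(11): 18
merge 18 and s5(24): 42
merge s1(25) and s2(26): 51
merge 42 and 51: 93
Huffman total = 18 + 42 + 51 + 93 = 204 bits.
Saving = 279 − 204 = 75 bits.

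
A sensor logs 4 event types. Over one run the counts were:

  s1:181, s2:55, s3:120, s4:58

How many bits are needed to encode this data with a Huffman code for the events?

Merge the two smallest weights repeatedly:
combine s2(55), s4(58) → 113
combine 113, s3(120) → 233
combine s1(181), 233 → 414
Total encoded bits = sum of merged weights = 113 + 233 + 414 = 760.

760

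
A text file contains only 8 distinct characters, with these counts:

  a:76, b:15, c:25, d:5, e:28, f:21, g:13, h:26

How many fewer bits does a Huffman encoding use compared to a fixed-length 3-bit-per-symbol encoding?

Fixed-length: 3 bits × 209 symbols = 627 bits.
Huffman merges:
merge d(5) and g(13): 18
merge b(15) and 18: 33
merge f(21) and c(25): 46
merge h(26) and e(28): 54
merge 33 and 46: 79
merge 54 and a(76): 130
merge 79 and 130: 209
Huffman total = 18 + 33 + 46 + 54 + 79 + 130 + 209 = 569 bits.
Saving = 627 − 569 = 58 bits.

58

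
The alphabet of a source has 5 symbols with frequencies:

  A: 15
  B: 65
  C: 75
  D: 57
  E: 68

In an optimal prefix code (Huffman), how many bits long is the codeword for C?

Build the tree from the bottom:
combine A(15), D(57) → 72
combine B(65), E(68) → 133
combine 72, C(75) → 147
combine 133, 147 → 280
The subtree containing C is merged 2 times, so code length = 2.

2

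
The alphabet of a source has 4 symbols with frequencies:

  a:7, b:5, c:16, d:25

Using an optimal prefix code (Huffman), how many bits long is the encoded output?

93

Greedily combine the two least-frequent nodes:
b(5) + a(7) → 12
12 + c(16) → 28
d(25) + 28 → 53
Total encoded bits = sum of merged weights = 12 + 28 + 53 = 93.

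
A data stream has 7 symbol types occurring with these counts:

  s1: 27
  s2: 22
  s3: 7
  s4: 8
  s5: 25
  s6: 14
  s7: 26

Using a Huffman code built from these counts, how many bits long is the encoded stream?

Merge the two smallest weights repeatedly:
combine s3(7), s4(8) → 15
combine s6(14), 15 → 29
combine s2(22), s5(25) → 47
combine s7(26), s1(27) → 53
combine 29, 47 → 76
combine 53, 76 → 129
Total encoded bits = sum of merged weights = 15 + 29 + 47 + 53 + 76 + 129 = 349.

349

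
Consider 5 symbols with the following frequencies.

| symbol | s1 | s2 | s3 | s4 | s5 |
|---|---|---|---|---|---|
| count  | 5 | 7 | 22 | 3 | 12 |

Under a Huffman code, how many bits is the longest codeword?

Merge the two lowest-weight nodes at each step:
merge s4(3) and s1(5): 8
merge s2(7) and 8: 15
merge s5(12) and 15: 27
merge s3(22) and 27: 49
Maximum depth reached is 4.

4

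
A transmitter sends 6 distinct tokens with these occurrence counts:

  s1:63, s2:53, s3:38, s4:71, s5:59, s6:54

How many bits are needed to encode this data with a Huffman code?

880

Greedily combine the two least-frequent nodes:
merge s3(38) and s2(53): 91
merge s6(54) and s5(59): 113
merge s1(63) and s4(71): 134
merge 91 and 113: 204
merge 134 and 204: 338
Each symbol's bit-cost is frequency × depth; summing gives 880 bits (equivalently 91 + 113 + 134 + 204 + 338).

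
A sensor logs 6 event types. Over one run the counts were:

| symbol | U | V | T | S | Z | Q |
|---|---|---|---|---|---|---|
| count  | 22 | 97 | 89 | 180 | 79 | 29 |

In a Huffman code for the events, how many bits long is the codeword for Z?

3

Build the tree from the bottom:
combine U(22), Q(29) → 51
combine 51, Z(79) → 130
combine T(89), V(97) → 186
combine 130, S(180) → 310
combine 186, 310 → 496
Z's leaf is at depth 3, giving a 3-bit codeword.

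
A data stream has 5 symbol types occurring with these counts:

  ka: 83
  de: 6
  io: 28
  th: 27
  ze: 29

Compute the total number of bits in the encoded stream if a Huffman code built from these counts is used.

Merge the two smallest weights repeatedly:
merge de(6) and th(27): 33
merge io(28) and ze(29): 57
merge 33 and 57: 90
merge ka(83) and 90: 173
Each symbol's bit-cost is frequency × depth; summing gives 353 bits (equivalently 33 + 57 + 90 + 173).

353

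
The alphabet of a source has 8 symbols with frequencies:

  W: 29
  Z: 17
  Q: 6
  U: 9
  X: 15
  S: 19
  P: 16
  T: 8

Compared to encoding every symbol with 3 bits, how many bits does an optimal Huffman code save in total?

Fixed-length: 3 bits × 119 symbols = 357 bits.
Huffman merges:
merge Q(6) and T(8): 14
merge U(9) and 14: 23
merge X(15) and P(16): 31
merge Z(17) and S(19): 36
merge 23 and W(29): 52
merge 31 and 36: 67
merge 52 and 67: 119
Huffman total = 14 + 23 + 31 + 36 + 52 + 67 + 119 = 342 bits.
Saving = 357 − 342 = 15 bits.

15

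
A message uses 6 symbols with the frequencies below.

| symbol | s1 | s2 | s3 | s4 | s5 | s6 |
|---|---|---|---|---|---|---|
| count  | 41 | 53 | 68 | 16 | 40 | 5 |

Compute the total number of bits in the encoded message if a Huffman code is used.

528

Merge the two smallest weights repeatedly:
merge s6(5) and s4(16): 21
merge 21 and s5(40): 61
merge s1(41) and s2(53): 94
merge 61 and s3(68): 129
merge 94 and 129: 223
Total encoded bits = sum of merged weights = 21 + 61 + 94 + 129 + 223 = 528.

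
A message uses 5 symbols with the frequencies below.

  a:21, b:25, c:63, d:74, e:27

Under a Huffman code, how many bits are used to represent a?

Repeatedly merge the two smallest:
a(21) + b(25) → 46
e(27) + 46 → 73
c(63) + 73 → 136
d(74) + 136 → 210
The subtree containing a is merged 4 times, so code length = 4.

4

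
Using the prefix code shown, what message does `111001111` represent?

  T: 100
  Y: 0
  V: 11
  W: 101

Read left to right; each codeword is recognised as soon as it completes (prefix code):
  11→V | 100→T | 11→V | 11→V
Decoded message: VTVV

VTVV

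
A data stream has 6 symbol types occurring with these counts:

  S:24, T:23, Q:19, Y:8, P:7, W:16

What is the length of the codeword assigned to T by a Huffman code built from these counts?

2

Repeatedly merge the two smallest:
combine P(7), Y(8) → 15
combine 15, W(16) → 31
combine Q(19), T(23) → 42
combine S(24), 31 → 55
combine 42, 55 → 97
T sits 2 levels below the root, so its codeword is 2 bits.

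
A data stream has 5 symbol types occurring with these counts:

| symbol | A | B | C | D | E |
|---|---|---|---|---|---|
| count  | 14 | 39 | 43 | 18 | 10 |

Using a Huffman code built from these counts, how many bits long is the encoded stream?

271

Merge the two smallest weights repeatedly:
merge E(10) and A(14): 24
merge D(18) and 24: 42
merge B(39) and 42: 81
merge C(43) and 81: 124
The encoded length is the sum of every internal node's weight: 24 + 42 + 81 + 124 = 271 bits.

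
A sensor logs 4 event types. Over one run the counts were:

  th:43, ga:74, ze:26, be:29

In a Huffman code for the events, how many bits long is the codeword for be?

Repeatedly merge the two smallest:
merge ze(26) and be(29): 55
merge th(43) and 55: 98
merge ga(74) and 98: 172
be sits 3 levels below the root, so its codeword is 3 bits.

3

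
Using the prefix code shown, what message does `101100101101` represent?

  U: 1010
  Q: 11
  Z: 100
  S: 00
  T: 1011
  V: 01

Read left to right; each codeword is recognised as soon as it completes (prefix code):
  1011→T | 00→S | 1011→T | 01→V
Decoded message: TSTV

TSTV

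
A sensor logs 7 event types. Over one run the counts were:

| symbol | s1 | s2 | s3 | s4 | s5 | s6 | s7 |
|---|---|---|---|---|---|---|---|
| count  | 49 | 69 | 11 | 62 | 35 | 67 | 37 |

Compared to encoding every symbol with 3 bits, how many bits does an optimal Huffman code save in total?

Fixed-length: 3 bits × 330 symbols = 990 bits.
Huffman merges:
s3(11) + s5(35) → 46
s7(37) + 46 → 83
s1(49) + s4(62) → 111
s6(67) + s2(69) → 136
83 + 111 → 194
136 + 194 → 330
Huffman total = 46 + 83 + 111 + 136 + 194 + 330 = 900 bits.
Saving = 990 − 900 = 90 bits.

90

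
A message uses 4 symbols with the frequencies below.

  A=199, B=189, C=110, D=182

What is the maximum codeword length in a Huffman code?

Merge the two lowest-weight nodes at each step:
merge C(110) and D(182): 292
merge B(189) and A(199): 388
merge 292 and 388: 680
The first pair merged (C, D) ends up deepest, at depth 2.

2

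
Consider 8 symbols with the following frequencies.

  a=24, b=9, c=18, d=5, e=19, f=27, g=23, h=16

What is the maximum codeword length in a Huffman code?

Merge the two lowest-weight nodes at each step:
merge d(5) and b(9): 14
merge 14 and h(16): 30
merge c(18) and e(19): 37
merge g(23) and a(24): 47
merge f(27) and 30: 57
merge 37 and 47: 84
merge 57 and 84: 141
The rarest symbols sit at the bottom; the longest codeword is 4 bits.

4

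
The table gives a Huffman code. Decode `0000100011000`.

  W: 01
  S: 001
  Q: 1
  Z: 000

Read left to right; each codeword is recognised as soon as it completes (prefix code):
  000→Z | 01→W | 000→Z | 1→Q | 1→Q | 000→Z
Decoded message: ZWZQQZ

ZWZQQZ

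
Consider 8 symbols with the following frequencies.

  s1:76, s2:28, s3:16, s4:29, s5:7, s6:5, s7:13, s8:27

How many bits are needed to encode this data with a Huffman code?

Build the Huffman tree bottom-up:
combine s6(5), s5(7) → 12
combine 12, s7(13) → 25
combine s3(16), 25 → 41
combine s8(27), s2(28) → 55
combine s4(29), 41 → 70
combine 55, 70 → 125
combine s1(76), 125 → 201
The encoded length is the sum of every internal node's weight: 12 + 25 + 41 + 55 + 70 + 125 + 201 = 529 bits.

529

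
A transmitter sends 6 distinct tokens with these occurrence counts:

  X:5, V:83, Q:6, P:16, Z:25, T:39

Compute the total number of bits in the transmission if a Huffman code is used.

355

Greedily combine the two least-frequent nodes:
combine X(5), Q(6) → 11
combine 11, P(16) → 27
combine Z(25), 27 → 52
combine T(39), 52 → 91
combine V(83), 91 → 174
Each symbol's bit-cost is frequency × depth; summing gives 355 bits (equivalently 11 + 27 + 52 + 91 + 174).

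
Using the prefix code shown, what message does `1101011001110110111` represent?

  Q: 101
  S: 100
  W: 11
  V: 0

Read left to right; each codeword is recognised as soon as it completes (prefix code):
  11→W | 0→V | 101→Q | 100→S | 11→W | 101→Q | 101→Q | 11→W
Decoded message: WVQSWQQW

WVQSWQQW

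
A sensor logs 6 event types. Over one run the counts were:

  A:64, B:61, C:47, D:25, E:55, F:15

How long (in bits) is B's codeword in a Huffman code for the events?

2

Repeatedly merge the two smallest:
combine F(15), D(25) → 40
combine 40, C(47) → 87
combine E(55), B(61) → 116
combine A(64), 87 → 151
combine 116, 151 → 267
B's leaf is at depth 2, giving a 2-bit codeword.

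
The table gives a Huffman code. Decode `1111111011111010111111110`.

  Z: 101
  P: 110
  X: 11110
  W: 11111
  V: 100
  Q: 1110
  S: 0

Read left to right; each codeword is recognised as soon as it completes (prefix code):
  11111→W | 110→P | 11111→W | 0→S | 101→Z | 11111→W | 110→P
Decoded message: WPWSZWP

WPWSZWP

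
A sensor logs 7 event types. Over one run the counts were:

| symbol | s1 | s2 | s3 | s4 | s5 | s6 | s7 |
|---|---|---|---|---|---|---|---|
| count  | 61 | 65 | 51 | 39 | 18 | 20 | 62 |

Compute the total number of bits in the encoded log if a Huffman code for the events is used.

Merge the two smallest weights repeatedly:
merge s5(18) and s6(20): 38
merge 38 and s4(39): 77
merge s3(51) and s1(61): 112
merge s7(62) and s2(65): 127
merge 77 and 112: 189
merge 127 and 189: 316
The encoded length is the sum of every internal node's weight: 38 + 77 + 112 + 127 + 189 + 316 = 859 bits.

859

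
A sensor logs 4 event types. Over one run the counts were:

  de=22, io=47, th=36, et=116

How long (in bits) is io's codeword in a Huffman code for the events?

2

Huffman merges, smallest pair first:
merge de(22) and th(36): 58
merge io(47) and 58: 105
merge 105 and et(116): 221
The subtree containing io is merged 2 times, so code length = 2.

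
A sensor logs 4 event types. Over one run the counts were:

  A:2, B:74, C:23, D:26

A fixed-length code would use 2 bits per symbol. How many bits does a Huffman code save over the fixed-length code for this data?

49

Fixed-length: 2 bits × 125 symbols = 250 bits.
Huffman merges:
combine A(2), C(23) → 25
combine 25, D(26) → 51
combine 51, B(74) → 125
Huffman total = 25 + 51 + 125 = 201 bits.
Saving = 250 − 201 = 49 bits.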